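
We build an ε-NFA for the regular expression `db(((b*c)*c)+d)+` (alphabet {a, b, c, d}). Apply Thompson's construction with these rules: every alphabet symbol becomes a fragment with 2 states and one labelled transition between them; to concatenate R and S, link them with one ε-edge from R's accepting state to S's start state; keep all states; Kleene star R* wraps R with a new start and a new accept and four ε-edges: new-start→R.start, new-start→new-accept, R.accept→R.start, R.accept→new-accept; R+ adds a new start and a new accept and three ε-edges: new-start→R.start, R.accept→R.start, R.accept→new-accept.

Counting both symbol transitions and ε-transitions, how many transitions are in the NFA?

Bottom-up over the parse tree:
Each of the 6 symbol leaves contributes 1 transition (1 symbol, 0 ε).
  b* : 5 transitions (1 symbol, 4 ε)
  b*c : 7 transitions (2 symbol, 5 ε)
  (b*c)* : 11 transitions (2 symbol, 9 ε)
  (b*c)*c : 13 transitions (3 symbol, 10 ε)
  ((b*c)*c)+ : 16 transitions (3 symbol, 13 ε)
  ((b*c)*c)+d : 18 transitions (4 symbol, 14 ε)
  (((b*c)*c)+d)+ : 21 transitions (4 symbol, 17 ε)
  db(((b*c)*c)+d)+ : 25 transitions (6 symbol, 19 ε)

25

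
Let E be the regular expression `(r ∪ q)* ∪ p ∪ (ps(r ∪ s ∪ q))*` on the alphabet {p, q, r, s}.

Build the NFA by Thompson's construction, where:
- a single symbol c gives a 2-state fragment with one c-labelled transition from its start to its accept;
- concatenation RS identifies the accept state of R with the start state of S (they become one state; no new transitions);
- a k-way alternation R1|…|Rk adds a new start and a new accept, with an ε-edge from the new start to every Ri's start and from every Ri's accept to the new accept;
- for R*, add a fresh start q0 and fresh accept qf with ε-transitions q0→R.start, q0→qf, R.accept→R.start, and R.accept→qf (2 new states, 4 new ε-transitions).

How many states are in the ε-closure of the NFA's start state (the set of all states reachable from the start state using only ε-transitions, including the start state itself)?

11

Compute the ε-closure size of each fragment's start state recursively; a symbol fragment's start has no outgoing ε-edge, so its closure is just itself (size 1).
  r ∪ q — new start ε-reaches every alternative's start; none of them accept ε, so the new accept is not reached: C = 1 + 1 + 1 = 3
  (r ∪ q)* — the star's fresh start ε-reaches both the body's start and the fresh accept: C = 2 + 3 = 5
  r ∪ s ∪ q — C = 1 + 1 + 1 + 1 = 4 (the new accept is not ε-reachable since no branch accepts ε)
  ps(r ∪ s ∪ q) — same as the first factor's closure: C = 1
  (ps(r ∪ s ∪ q))* — new start has ε-edges to the inner start and to the new accept, so C = 2 + 1 = 3
  (r ∪ q)* ∪ p ∪ (ps(r ∪ s ∪ q))* — C = 1 (new start) + (5 + 1 + 3) + 1 (new accept, since some branch ε-reaches its own accept) = 11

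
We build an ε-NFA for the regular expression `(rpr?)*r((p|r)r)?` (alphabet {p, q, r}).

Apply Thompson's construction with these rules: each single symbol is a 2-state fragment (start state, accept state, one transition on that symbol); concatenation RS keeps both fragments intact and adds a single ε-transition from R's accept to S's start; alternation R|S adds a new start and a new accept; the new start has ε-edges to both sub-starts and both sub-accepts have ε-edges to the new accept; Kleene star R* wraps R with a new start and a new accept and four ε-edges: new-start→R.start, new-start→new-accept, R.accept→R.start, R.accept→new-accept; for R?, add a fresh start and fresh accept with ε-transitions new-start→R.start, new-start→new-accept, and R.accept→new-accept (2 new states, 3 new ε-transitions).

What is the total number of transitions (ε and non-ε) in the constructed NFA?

26

Building bottom-up:
Each of the 7 symbol leaves contributes 1 transition (1 symbol, 0 ε).
  r? : 4 transitions (1 symbol, 3 ε)
  rpr? : 8 transitions (3 symbol, 5 ε)
  (rpr?)* : 12 transitions (3 symbol, 9 ε)
  p|r : 6 transitions (2 symbol, 4 ε)
  (p|r)r : 8 transitions (3 symbol, 5 ε)
  ((p|r)r)? : 11 transitions (3 symbol, 8 ε)
  (rpr?)*r((p|r)r)? : 26 transitions (7 symbol, 19 ε)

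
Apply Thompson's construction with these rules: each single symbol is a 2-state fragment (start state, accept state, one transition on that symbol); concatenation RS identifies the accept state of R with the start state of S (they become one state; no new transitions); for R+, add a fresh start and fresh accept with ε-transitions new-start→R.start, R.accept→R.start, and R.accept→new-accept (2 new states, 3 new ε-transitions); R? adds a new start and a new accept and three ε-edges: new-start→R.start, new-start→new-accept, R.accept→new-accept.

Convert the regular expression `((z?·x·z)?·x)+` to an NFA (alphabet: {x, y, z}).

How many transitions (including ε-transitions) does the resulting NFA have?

13

By structural recursion:
Each of the 4 symbol leaves contributes 1 transition (1 symbol, 0 ε).
  z? : 4 transitions (1 symbol, 3 ε)
  z?·x·z : 6 transitions (3 symbol, 3 ε)
  (z?·x·z)? : 9 transitions (3 symbol, 6 ε)
  (z?·x·z)?·x : 10 transitions (4 symbol, 6 ε)
  ((z?·x·z)?·x)+ : 13 transitions (4 symbol, 9 ε)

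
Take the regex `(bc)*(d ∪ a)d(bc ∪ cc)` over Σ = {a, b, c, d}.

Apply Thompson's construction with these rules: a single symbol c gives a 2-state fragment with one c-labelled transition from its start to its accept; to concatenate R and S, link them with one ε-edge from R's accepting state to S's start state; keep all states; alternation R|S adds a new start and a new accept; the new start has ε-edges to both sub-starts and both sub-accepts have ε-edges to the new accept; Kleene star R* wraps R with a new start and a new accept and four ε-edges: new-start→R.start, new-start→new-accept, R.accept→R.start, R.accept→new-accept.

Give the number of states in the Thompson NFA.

24

Bottom-up over the parse tree:
Each of the 9 symbol leaves contributes a 2-state fragment.
  bc : 4 states
  (bc)* : 6 states
  d ∪ a : 6 states
  bc : 4 states
  cc : 4 states
  bc ∪ cc : 10 states
  (bc)*(d ∪ a)d(bc ∪ cc) : 24 states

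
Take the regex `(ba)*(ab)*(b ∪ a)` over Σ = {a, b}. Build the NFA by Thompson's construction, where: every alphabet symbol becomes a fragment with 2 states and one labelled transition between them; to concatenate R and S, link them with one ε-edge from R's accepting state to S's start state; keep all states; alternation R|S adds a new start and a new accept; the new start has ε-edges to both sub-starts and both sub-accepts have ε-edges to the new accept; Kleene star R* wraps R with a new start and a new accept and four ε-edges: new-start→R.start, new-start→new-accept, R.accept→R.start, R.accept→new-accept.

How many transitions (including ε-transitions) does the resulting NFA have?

Building bottom-up:
Each of the 6 symbol leaves contributes 1 transition (1 symbol, 0 ε).
  ba = 3 transitions (2 symbol, 1 ε)
  (ba)* = 7 transitions (2 symbol, 5 ε)
  ab = 3 transitions (2 symbol, 1 ε)
  (ab)* = 7 transitions (2 symbol, 5 ε)
  b ∪ a = 6 transitions (2 symbol, 4 ε)
  (ba)*(ab)*(b ∪ a) = 22 transitions (6 symbol, 16 ε)

22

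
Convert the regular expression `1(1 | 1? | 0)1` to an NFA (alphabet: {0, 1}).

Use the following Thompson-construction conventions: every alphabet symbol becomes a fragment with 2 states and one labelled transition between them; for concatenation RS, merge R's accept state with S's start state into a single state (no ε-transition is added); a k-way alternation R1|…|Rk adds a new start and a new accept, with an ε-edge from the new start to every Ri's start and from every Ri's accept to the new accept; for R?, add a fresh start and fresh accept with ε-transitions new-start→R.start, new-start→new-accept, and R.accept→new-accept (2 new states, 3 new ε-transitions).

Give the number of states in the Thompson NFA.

12

Building bottom-up:
Each of the 5 symbol leaves contributes a 2-state fragment.
  1? = 4 states
  1 | 1? | 0 = 10 states
  1(1 | 1? | 0)1 = 12 states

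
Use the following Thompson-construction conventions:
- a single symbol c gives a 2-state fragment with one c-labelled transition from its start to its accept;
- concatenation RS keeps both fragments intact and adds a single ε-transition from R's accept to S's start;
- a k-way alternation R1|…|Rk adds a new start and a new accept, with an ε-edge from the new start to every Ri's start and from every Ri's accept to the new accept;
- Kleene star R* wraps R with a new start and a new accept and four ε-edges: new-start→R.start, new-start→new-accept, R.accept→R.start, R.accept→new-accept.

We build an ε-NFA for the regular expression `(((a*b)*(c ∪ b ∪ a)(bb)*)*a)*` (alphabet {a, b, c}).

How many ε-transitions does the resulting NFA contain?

31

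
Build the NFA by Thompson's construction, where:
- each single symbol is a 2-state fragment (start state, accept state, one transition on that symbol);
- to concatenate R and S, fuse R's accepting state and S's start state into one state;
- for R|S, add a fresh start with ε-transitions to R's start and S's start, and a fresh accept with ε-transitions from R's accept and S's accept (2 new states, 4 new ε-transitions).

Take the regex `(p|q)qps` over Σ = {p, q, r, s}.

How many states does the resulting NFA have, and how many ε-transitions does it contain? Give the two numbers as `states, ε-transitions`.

9, 4

Bottom-up over the parse tree:
Each of the 5 symbol leaves contributes 2 states and 0 ε-transitions.
  p|q = 6 states, 4 ε-transitions
  (p|q)qps = 9 states, 4 ε-transitions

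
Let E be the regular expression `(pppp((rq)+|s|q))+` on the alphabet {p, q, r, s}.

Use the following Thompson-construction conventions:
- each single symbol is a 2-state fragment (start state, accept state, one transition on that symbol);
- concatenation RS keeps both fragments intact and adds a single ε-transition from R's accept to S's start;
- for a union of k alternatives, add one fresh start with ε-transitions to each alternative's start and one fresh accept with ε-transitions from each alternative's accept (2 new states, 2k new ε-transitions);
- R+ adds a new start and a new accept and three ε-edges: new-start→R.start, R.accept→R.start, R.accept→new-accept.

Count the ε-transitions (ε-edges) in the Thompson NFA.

17

By structural recursion:
Each of the 8 symbol leaves contributes 0 ε-transitions.
  rq : 1 ε-transition
  (rq)+ : 4 ε-transitions
  (rq)+|s|q : 10 ε-transitions
  pppp((rq)+|s|q) : 14 ε-transitions
  (pppp((rq)+|s|q))+ : 17 ε-transitions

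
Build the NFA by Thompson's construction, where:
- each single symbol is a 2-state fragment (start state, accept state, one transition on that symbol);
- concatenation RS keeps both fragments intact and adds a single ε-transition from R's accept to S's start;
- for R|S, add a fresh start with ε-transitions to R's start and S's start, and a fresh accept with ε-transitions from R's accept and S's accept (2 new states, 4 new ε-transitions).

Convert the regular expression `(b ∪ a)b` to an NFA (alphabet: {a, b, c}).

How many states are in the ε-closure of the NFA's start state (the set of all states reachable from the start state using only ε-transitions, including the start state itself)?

3

Compute the ε-closure size of each fragment's start state recursively; a symbol fragment's start has no outgoing ε-edge, so its closure is just itself (size 1).
  b ∪ a : |ε-closure| = 1 + 1 + 1 = 3 (the new accept is not ε-reachable since no branch accepts ε)
  (b ∪ a)b : |ε-closure| equals the left operand's closure size = 3 (its accept is not ε-reachable, so the closure stops there)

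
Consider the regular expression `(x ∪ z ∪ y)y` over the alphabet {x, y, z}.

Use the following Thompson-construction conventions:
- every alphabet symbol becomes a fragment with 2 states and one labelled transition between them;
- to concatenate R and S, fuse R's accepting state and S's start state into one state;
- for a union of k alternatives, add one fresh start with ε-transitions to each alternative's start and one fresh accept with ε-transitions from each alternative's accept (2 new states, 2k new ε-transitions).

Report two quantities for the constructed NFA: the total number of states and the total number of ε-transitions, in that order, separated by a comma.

Recursing over subexpressions:
Each of the 4 symbol leaves contributes 2 states and 0 ε-transitions.
  x ∪ z ∪ y → 8 states, 6 ε-transitions
  (x ∪ z ∪ y)y → 9 states, 6 ε-transitions

9, 6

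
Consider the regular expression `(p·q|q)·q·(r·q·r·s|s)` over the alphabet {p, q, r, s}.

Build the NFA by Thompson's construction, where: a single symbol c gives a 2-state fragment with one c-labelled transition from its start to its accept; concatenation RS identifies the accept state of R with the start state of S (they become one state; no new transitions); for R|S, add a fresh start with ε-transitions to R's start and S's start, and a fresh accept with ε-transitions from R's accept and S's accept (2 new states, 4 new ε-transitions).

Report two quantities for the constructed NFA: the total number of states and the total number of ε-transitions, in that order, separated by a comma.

16, 8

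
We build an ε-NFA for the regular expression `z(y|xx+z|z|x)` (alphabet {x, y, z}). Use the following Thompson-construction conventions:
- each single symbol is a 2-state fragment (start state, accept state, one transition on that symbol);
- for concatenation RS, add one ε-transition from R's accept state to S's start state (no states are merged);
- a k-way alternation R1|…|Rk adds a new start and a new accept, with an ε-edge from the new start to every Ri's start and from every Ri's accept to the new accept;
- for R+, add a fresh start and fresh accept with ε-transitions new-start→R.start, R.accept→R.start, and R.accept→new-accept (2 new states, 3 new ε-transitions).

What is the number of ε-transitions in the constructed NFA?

14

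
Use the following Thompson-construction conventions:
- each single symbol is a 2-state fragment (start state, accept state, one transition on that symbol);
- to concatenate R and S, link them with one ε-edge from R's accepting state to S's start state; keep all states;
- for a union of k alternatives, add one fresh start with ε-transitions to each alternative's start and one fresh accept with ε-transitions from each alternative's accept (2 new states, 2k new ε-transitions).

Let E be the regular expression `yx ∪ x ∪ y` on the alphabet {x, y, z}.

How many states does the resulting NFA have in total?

Building bottom-up:
Each of the 4 symbol leaves contributes a 2-state fragment.
  yx → 4 states
  yx ∪ x ∪ y → 10 states

10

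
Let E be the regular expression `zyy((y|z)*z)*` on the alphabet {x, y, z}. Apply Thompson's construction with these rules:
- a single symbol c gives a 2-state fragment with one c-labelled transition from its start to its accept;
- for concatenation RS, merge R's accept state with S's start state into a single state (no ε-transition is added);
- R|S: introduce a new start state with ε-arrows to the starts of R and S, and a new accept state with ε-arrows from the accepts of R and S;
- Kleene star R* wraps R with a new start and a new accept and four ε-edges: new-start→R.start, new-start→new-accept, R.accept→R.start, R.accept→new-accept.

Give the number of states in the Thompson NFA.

Recursing over subexpressions:
Each of the 6 symbol leaves contributes a 2-state fragment.
  y|z — 6 states
  (y|z)* — 8 states
  (y|z)*z — 9 states
  ((y|z)*z)* — 11 states
  zyy((y|z)*z)* — 14 states

14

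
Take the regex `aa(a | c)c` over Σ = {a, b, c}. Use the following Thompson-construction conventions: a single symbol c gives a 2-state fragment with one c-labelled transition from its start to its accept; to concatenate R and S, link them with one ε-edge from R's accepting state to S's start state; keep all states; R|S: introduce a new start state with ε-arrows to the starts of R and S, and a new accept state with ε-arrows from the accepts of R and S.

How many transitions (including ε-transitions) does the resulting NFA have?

12

Per subexpression:
Each of the 5 symbol leaves contributes 1 transition (1 symbol, 0 ε).
  a | c → 6 transitions (2 symbol, 4 ε)
  aa(a | c)c → 12 transitions (5 symbol, 7 ε)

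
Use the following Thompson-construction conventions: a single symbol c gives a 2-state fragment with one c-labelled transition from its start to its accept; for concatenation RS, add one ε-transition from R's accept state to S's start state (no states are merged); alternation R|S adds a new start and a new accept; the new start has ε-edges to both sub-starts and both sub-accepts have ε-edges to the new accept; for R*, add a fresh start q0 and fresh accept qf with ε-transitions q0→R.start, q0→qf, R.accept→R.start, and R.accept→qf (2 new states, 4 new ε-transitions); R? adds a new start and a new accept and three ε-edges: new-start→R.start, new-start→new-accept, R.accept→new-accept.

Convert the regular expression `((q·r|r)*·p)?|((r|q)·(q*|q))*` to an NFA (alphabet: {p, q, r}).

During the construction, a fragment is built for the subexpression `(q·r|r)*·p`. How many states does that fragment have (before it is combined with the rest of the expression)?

12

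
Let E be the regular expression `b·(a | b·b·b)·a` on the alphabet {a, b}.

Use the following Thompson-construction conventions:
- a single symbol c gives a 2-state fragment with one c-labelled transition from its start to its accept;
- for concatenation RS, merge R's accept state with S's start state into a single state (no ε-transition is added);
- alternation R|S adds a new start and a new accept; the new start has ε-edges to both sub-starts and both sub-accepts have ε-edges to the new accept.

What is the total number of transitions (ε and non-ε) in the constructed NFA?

Per subexpression:
Each of the 6 symbol leaves contributes 1 transition (1 symbol, 0 ε).
  b·b·b = 3 transitions (3 symbol, 0 ε)
  a | b·b·b = 8 transitions (4 symbol, 4 ε)
  b·(a | b·b·b)·a = 10 transitions (6 symbol, 4 ε)

10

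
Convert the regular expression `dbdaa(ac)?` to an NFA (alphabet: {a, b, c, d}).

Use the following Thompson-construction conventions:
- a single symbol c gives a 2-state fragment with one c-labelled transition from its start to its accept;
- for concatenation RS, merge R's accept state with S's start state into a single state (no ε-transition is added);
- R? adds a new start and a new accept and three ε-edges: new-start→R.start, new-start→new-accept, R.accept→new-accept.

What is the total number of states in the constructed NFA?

10

Building bottom-up:
Each of the 7 symbol leaves contributes a 2-state fragment.
  ac → 3 states
  (ac)? → 5 states
  dbdaa(ac)? → 10 states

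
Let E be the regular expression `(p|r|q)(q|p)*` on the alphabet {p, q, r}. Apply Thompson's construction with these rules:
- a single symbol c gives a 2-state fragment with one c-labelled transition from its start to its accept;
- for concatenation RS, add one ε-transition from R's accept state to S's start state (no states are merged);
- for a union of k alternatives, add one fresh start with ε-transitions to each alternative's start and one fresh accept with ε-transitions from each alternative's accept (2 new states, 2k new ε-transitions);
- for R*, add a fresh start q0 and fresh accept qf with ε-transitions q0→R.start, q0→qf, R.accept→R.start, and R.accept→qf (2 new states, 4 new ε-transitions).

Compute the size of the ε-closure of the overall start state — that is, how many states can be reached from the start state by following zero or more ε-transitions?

4

Compute the ε-closure size of each fragment's start state recursively; a symbol fragment's start has no outgoing ε-edge, so its closure is just itself (size 1).
  p|r|q : |closure| = 1 + 1 + 1 + 1 = 4 (the new accept is not ε-reachable since no branch accepts ε)
  q|p : |closure| = 1 + 1 + 1 = 3 (the new accept is not ε-reachable since no branch accepts ε)
  (q|p)* : |closure| = 1 (new start) + 3 (body) + 1 (new accept) = 5
  (p|r|q)(q|p)* : same as the first factor's closure: |closure| = 4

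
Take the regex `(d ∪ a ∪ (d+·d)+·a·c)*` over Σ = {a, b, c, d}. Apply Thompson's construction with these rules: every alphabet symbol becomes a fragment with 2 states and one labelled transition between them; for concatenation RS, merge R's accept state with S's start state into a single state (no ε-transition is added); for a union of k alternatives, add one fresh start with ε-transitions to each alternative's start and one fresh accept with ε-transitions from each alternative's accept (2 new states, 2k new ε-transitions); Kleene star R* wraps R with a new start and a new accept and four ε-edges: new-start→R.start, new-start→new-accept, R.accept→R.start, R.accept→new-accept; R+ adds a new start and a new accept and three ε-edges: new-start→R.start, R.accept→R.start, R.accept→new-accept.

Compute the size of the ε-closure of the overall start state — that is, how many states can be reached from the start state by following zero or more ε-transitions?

8

Work bottom-up. For each fragment F, track |ε-closure(F.start)| and whether F's accept lies in that closure (i.e. whether F accepts ε). A single-symbol fragment has closure size 1 and does not accept ε.
  d+ : new start ε-reaches only the body's start; the new accept needs a symbol first: C = 1 + 1 = 2
  d+·d : C equals the left operand's closure size = 2 (its accept is not ε-reachable, so the closure stops there)
  (d+·d)+ : C = 1 + 2 = 3 (the body doesn't accept ε, so the new accept is not reached)
  (d+·d)+·a·c : C equals the left operand's closure size = 3 (its accept is not ε-reachable, so the closure stops there)
  d ∪ a ∪ (d+·d)+·a·c : C = 1 + 1 + 1 + 3 = 6 (the new accept is not ε-reachable since no branch accepts ε)
  (d ∪ a ∪ (d+·d)+·a·c)* : new start has ε-edges to the inner start and to the new accept, so C = 2 + 6 = 8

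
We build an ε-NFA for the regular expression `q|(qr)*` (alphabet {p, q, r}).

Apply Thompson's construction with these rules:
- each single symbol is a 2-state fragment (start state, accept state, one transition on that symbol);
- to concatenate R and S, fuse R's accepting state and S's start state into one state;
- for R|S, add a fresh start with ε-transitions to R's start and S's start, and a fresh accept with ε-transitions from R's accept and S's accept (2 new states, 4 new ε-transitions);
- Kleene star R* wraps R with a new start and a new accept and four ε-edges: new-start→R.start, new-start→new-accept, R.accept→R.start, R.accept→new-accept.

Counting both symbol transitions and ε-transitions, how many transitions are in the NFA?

Per subexpression:
Each of the 3 symbol leaves contributes 1 transition (1 symbol, 0 ε).
  qr : 2 transitions (2 symbol, 0 ε)
  (qr)* : 6 transitions (2 symbol, 4 ε)
  q|(qr)* : 11 transitions (3 symbol, 8 ε)

11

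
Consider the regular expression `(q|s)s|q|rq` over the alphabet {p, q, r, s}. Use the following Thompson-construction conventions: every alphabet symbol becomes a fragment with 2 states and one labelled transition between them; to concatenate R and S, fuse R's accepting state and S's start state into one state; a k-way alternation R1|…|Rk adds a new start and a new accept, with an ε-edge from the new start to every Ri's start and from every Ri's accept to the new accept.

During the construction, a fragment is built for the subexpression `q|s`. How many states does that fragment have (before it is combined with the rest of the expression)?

Fragment for `q|s`:
Each of the 2 symbol leaves contributes a 2-state fragment.
  q|s — 6 states

6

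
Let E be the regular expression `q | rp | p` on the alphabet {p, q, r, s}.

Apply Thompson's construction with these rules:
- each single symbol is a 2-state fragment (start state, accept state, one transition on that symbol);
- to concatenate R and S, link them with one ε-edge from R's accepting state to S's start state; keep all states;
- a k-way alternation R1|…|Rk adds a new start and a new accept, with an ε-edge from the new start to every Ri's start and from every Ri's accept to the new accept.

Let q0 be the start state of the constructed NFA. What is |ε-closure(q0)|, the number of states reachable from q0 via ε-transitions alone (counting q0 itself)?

Let C(F) = |ε-closure(F.start)| within fragment F, and note whether F accepts ε. Symbol fragments have C = 1 and do not accept ε. Then:
  rp : C equals the left operand's closure size = 1 (its accept is not ε-reachable, so the closure stops there)
  q | rp | p : new start ε-reaches every alternative's start; none of them accept ε, so the new accept is not reached: C = 1 + 1 + 1 + 1 = 4

4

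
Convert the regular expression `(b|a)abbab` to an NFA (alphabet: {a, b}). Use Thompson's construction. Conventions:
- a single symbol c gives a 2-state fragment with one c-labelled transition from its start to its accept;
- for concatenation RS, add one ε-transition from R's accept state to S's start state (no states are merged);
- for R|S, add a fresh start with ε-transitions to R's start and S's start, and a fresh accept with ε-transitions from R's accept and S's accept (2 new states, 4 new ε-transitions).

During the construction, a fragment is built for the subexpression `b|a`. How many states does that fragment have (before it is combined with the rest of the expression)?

Fragment for `b|a`:
Each of the 2 symbol leaves contributes a 2-state fragment.
  b|a — 6 states

6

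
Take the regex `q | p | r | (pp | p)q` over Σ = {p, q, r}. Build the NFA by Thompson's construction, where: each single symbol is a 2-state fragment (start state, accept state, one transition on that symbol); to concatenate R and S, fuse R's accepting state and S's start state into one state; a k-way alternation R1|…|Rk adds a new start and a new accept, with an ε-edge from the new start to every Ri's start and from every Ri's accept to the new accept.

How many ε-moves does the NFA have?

12

Bottom-up over the parse tree:
Each of the 7 symbol leaves contributes 0 ε-transitions.
  pp = 0 ε-transitions
  pp | p = 4 ε-transitions
  (pp | p)q = 4 ε-transitions
  q | p | r | (pp | p)q = 12 ε-transitions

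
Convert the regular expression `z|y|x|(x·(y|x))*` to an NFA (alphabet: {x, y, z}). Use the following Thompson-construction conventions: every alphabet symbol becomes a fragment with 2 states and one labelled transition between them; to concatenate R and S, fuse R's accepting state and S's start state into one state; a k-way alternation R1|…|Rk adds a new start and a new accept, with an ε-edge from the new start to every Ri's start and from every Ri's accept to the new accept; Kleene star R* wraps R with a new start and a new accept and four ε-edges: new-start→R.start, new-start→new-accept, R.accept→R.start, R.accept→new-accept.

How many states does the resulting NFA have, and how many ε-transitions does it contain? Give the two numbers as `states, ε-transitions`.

Recursing over subexpressions:
Each of the 6 symbol leaves contributes 2 states and 0 ε-transitions.
  y|x — 6 states, 4 ε-transitions
  x·(y|x) — 7 states, 4 ε-transitions
  (x·(y|x))* — 9 states, 8 ε-transitions
  z|y|x|(x·(y|x))* — 17 states, 16 ε-transitions

17, 16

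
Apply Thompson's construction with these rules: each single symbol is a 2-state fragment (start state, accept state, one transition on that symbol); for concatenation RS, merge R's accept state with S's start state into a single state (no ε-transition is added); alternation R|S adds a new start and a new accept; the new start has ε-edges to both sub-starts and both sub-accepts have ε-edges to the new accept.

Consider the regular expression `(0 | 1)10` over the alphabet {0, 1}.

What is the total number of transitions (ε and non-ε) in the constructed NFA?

Per subexpression:
Each of the 4 symbol leaves contributes 1 transition (1 symbol, 0 ε).
  0 | 1 = 6 transitions (2 symbol, 4 ε)
  (0 | 1)10 = 8 transitions (4 symbol, 4 ε)

8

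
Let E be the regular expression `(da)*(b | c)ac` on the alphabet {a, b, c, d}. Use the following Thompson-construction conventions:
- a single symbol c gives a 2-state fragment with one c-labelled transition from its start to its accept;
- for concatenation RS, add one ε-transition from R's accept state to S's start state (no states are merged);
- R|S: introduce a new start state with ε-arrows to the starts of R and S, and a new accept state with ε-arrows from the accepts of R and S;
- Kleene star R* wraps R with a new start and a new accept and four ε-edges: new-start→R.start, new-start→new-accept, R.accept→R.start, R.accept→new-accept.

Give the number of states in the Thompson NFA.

16

Building bottom-up:
Each of the 6 symbol leaves contributes a 2-state fragment.
  da → 4 states
  (da)* → 6 states
  b | c → 6 states
  (da)*(b | c)ac → 16 states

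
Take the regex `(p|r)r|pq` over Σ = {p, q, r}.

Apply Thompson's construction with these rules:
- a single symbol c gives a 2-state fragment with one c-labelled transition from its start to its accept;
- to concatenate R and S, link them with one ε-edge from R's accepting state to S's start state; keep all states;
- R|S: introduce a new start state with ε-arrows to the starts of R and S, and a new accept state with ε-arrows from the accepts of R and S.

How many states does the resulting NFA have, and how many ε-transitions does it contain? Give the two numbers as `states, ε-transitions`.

14, 10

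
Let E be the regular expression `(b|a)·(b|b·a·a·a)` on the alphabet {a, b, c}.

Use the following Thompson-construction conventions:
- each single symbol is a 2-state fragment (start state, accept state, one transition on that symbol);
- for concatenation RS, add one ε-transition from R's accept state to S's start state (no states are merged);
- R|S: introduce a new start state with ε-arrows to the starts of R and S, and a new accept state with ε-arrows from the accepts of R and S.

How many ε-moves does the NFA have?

12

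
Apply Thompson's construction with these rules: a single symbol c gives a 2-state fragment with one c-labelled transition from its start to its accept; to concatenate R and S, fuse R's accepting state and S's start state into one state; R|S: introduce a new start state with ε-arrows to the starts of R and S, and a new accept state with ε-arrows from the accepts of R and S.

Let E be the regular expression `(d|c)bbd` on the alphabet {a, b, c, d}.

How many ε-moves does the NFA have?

By structural recursion:
Each of the 5 symbol leaves contributes 0 ε-transitions.
  d|c : 4 ε-transitions
  (d|c)bbd : 4 ε-transitions

4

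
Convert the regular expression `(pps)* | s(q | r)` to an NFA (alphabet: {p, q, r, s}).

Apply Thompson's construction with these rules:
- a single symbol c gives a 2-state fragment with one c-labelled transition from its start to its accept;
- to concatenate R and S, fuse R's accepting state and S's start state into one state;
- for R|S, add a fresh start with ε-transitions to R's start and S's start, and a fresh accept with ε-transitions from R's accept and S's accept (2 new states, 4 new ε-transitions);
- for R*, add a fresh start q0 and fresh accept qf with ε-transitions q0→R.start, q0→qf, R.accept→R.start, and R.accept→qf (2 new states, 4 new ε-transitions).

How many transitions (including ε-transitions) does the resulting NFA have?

18

Per subexpression:
Each of the 6 symbol leaves contributes 1 transition (1 symbol, 0 ε).
  pps : 3 transitions (3 symbol, 0 ε)
  (pps)* : 7 transitions (3 symbol, 4 ε)
  q | r : 6 transitions (2 symbol, 4 ε)
  s(q | r) : 7 transitions (3 symbol, 4 ε)
  (pps)* | s(q | r) : 18 transitions (6 symbol, 12 ε)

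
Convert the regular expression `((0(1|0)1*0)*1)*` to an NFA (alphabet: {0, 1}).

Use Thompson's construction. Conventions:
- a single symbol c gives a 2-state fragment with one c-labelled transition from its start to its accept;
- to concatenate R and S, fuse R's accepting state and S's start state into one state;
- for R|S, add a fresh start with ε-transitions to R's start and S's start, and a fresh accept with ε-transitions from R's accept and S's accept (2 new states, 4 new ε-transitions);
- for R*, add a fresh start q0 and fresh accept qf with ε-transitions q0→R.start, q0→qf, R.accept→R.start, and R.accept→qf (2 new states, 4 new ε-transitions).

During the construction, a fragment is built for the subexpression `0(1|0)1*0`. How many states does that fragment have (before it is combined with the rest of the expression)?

Fragment for `0(1|0)1*0`:
Each of the 5 symbol leaves contributes a 2-state fragment.
  1|0 → 6 states
  1* → 4 states
  0(1|0)1*0 → 11 states

11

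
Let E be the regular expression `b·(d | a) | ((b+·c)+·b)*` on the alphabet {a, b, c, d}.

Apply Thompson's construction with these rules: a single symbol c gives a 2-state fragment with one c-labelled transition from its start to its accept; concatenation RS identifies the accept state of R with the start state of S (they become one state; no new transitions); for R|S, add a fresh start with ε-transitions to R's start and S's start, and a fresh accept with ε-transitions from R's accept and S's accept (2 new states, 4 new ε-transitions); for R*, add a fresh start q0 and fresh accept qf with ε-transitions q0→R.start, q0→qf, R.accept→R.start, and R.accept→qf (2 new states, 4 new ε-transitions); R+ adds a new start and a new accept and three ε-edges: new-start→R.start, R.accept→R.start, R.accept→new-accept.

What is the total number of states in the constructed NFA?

Building bottom-up:
Each of the 6 symbol leaves contributes a 2-state fragment.
  d | a : 6 states
  b·(d | a) : 7 states
  b+ : 4 states
  b+·c : 5 states
  (b+·c)+ : 7 states
  (b+·c)+·b : 8 states
  ((b+·c)+·b)* : 10 states
  b·(d | a) | ((b+·c)+·b)* : 19 states

19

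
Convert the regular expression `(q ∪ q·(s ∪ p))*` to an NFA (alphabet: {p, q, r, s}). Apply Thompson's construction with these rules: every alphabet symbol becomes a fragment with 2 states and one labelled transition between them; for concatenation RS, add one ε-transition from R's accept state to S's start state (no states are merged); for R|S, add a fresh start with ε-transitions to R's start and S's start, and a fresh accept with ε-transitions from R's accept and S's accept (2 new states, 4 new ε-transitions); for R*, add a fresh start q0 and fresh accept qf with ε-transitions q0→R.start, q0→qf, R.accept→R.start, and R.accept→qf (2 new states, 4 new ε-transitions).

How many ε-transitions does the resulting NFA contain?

13

Building bottom-up:
Each of the 4 symbol leaves contributes 0 ε-transitions.
  s ∪ p → 4 ε-transitions
  q·(s ∪ p) → 5 ε-transitions
  q ∪ q·(s ∪ p) → 9 ε-transitions
  (q ∪ q·(s ∪ p))* → 13 ε-transitions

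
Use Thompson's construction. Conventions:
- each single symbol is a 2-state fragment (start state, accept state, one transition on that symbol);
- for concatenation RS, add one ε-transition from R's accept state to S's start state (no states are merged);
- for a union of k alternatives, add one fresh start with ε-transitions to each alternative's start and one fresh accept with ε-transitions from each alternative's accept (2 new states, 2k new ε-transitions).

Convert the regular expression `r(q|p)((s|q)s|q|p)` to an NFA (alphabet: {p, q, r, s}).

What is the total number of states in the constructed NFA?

22

Bottom-up over the parse tree:
Each of the 8 symbol leaves contributes a 2-state fragment.
  q|p = 6 states
  s|q = 6 states
  (s|q)s = 8 states
  (s|q)s|q|p = 14 states
  r(q|p)((s|q)s|q|p) = 22 states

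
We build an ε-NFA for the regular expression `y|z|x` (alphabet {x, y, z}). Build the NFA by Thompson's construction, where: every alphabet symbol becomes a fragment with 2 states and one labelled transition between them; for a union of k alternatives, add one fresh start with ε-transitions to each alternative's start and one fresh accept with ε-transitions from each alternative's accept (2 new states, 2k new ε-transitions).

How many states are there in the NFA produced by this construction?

8

Recursing over subexpressions:
Each of the 3 symbol leaves contributes a 2-state fragment.
  y|z|x → 8 states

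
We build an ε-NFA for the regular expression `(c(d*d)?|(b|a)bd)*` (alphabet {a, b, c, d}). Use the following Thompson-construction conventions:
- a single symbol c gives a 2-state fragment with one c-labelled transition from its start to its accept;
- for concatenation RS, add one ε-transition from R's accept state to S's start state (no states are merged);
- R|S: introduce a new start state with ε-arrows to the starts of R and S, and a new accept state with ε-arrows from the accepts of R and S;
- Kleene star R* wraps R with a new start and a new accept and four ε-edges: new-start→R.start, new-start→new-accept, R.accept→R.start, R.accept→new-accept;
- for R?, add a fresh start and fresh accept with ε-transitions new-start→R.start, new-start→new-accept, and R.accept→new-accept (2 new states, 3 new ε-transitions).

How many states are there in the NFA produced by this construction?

Bottom-up over the parse tree:
Each of the 7 symbol leaves contributes a 2-state fragment.
  d* : 4 states
  d*d : 6 states
  (d*d)? : 8 states
  c(d*d)? : 10 states
  b|a : 6 states
  (b|a)bd : 10 states
  c(d*d)?|(b|a)bd : 22 states
  (c(d*d)?|(b|a)bd)* : 24 states

24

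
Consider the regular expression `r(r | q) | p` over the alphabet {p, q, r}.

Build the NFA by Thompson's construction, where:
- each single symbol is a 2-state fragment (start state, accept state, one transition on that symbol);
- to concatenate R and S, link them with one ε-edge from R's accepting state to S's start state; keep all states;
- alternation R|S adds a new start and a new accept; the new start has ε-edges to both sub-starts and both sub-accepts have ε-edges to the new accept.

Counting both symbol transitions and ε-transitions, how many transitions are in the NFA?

Bottom-up over the parse tree:
Each of the 4 symbol leaves contributes 1 transition (1 symbol, 0 ε).
  r | q : 6 transitions (2 symbol, 4 ε)
  r(r | q) : 8 transitions (3 symbol, 5 ε)
  r(r | q) | p : 13 transitions (4 symbol, 9 ε)

13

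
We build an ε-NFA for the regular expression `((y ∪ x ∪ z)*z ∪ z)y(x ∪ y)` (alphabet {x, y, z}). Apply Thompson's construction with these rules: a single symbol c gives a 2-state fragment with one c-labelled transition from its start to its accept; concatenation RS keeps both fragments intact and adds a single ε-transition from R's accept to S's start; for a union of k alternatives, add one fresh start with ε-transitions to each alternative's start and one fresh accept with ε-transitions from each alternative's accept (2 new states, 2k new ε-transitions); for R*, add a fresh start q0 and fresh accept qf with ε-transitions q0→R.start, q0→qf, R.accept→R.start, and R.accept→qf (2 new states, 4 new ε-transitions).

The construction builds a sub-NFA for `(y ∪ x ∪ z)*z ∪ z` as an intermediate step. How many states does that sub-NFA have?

16

Fragment for `(y ∪ x ∪ z)*z ∪ z`:
Each of the 5 symbol leaves contributes a 2-state fragment.
  y ∪ x ∪ z → 8 states
  (y ∪ x ∪ z)* → 10 states
  (y ∪ x ∪ z)*z → 12 states
  (y ∪ x ∪ z)*z ∪ z → 16 states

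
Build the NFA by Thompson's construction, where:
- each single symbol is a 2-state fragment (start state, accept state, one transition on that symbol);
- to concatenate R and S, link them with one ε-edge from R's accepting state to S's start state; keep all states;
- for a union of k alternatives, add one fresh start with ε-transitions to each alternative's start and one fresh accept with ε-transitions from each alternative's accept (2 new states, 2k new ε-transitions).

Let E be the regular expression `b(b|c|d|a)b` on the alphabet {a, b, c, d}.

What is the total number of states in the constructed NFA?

14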